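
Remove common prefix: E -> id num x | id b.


Common prefix: 'id'
Factored: E -> id E', E' -> num x | b


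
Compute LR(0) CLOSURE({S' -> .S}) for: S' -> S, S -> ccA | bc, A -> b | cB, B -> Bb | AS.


Start: S' -> .S
For each item with dot before a nonterminal B, add B -> .γ for every B-production
Closure: [S' -> .S, S -> .ccA, S -> .bc]


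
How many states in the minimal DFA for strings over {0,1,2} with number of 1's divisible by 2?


Track (count of 1) mod 2: states 0..1, accept at 0
Minimal DFA: 2 states


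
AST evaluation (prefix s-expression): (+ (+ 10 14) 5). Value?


Evaluate inner: (+ 10 14) = 24
Evaluate root: (+ 24 5) = 29
Result: 29


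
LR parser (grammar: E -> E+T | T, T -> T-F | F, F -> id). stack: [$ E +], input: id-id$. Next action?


no handle ('E+' is not any RHS); shift 'id'
Action: shift


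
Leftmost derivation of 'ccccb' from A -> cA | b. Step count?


Derivation: A => cA => ccA => cccA => ccccA => ccccb
Steps: 5


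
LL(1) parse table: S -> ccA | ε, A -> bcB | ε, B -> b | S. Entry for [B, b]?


For [B, b]: 'b' ∈ FIRST(b)
Entry: B -> b


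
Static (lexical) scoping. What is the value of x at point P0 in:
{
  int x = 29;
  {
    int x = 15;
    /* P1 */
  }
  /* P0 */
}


x declared in the same block as P0
x = 29


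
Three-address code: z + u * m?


Break into single-operator statements:
t1 = u * m
t2 = z + t1


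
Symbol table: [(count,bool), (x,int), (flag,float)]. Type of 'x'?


Lookup 'x' → type int


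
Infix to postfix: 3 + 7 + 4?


Left to right (same or higher precedence on left)
Postfix: 3 7 + 4 +


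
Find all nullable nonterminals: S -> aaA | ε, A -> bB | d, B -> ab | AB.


A nonterminal is nullable iff some alternative derives ε (directly, or every symbol in it is nullable)
Nullable: {S}


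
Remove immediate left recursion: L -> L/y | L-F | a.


Left-recursive alternatives: L/y, L-F; non-recursive: a
Introduce L': L -> aL', L' -> /yL' | -FL' | ε


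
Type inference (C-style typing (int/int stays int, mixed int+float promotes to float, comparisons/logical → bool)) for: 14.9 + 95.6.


Operand types: float + float
Rule: mixed int/float promotes to float; int/int stays int
Result type: float


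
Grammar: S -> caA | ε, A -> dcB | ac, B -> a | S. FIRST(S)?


Per alternative of S: FIRST(caA) = {c}; FIRST(ε) = {ε}
FIRST(S) = {c, ε}


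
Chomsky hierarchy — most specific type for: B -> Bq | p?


Left-linear: every RHS is a terminal or one nonterminal followed by a terminal
Classification: Type 3 (Regular)


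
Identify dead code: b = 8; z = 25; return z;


b is assigned but never read
Dead: 'b = 8'


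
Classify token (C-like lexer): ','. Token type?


Pattern: delimiter/punctuation
Type: PUNCTUATION


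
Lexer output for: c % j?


Scan left to right, longest-match per lexeme
Tokens: ID(c), OP(%), ID(j)


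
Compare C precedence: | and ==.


'==' is equality (level 6); '|' is bitwise OR (level 3)
Higher level binds tighter
'==' has higher precedence than '|'


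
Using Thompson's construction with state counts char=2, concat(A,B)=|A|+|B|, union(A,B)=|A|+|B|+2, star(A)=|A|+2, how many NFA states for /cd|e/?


Syntax tree has 3 char leaf(s), 1 union(s), 0 star(s)
chars contribute 3×2 = 6; each union adds +2; each star adds +2
Total: 6 + 2 + 0 = 8 states


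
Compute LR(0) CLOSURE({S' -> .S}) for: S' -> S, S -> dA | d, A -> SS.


Start: S' -> .S
For each item with dot before a nonterminal B, add B -> .γ for every B-production
Closure: [S' -> .S, S -> .dA, S -> .d]


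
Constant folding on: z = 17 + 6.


17 + 6 = 23 at compile time
Optimized: z = 23


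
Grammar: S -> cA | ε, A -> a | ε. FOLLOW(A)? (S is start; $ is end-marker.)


$ ∈ FOLLOW(S). For each A -> αBβ: add FIRST(β)\{ε} to FOLLOW(B); if β nullable, add FOLLOW(A).
FOLLOW(A) = {$}


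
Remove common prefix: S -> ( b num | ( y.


Common prefix: '('
Factored: S -> ( S', S' -> b num | y


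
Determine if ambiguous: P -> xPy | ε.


balanced x^n…y^n: each string has a unique parse
Unambiguous


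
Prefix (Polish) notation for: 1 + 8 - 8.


left-to-right (same/higher precedence on left): tree is (- (+ 1 8) 8)
Prefix: - + 1 8 8


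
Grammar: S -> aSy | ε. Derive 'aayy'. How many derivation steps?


Derivation: S => aSy => aaSyy => aayy
Steps: 3


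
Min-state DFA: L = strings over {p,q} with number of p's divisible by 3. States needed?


Track (count of p) mod 3: states 0..2, accept at 0
Minimal DFA: 3 states


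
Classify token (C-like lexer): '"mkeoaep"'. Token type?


Pattern: double-quoted sequence
Type: STRING_LITERAL


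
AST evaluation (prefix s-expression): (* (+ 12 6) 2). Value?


Evaluate inner: (+ 12 6) = 18
Evaluate root: (* 18 2) = 36
Result: 36


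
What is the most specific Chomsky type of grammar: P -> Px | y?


Left-linear: every RHS is a terminal or one nonterminal followed by a terminal
Classification: Type 3 (Regular)


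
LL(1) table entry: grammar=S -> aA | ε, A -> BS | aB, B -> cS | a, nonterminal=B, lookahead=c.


For [B, c]: 'c' ∈ FIRST(cS)
Entry: B -> cS


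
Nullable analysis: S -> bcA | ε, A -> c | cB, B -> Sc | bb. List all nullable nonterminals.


A nonterminal is nullable iff some alternative derives ε (directly, or every symbol in it is nullable)
Nullable: {S}


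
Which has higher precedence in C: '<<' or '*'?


'*' is multiplicative (level 10); '<<' is shift (level 8)
Higher level binds tighter
'*' has higher precedence than '<<'


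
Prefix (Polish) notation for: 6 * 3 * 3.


left-to-right (same/higher precedence on left): tree is (* (* 6 3) 3)
Prefix: * * 6 3 3


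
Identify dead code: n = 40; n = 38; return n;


first assignment to n is overwritten before any read
Dead: 'n = 40'


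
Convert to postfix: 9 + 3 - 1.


Left to right (same or higher precedence on left)
Postfix: 9 3 + 1 -


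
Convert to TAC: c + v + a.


Break into single-operator statements:
t1 = c + v
t2 = t1 + a


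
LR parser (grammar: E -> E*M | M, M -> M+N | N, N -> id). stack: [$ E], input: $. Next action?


start symbol E on stack, input exhausted
Action: accept


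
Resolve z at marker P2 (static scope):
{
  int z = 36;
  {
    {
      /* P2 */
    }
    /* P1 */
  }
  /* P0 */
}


P2's block does not declare z; resolves to the enclosing declaration at depth 0
z = 36


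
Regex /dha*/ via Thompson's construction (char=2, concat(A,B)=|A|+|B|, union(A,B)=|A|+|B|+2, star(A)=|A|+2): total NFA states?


Syntax tree has 3 char leaf(s), 0 union(s), 1 star(s)
chars contribute 3×2 = 6; each union adds +2; each star adds +2
Total: 6 + 0 + 2 = 8 states


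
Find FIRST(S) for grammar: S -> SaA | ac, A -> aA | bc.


Per alternative of S: FIRST(SaA) = {a}; FIRST(ac) = {a}
FIRST(S) = {a}


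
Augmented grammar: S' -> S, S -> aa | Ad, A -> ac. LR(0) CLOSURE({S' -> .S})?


Start: S' -> .S
For each item with dot before a nonterminal B, add B -> .γ for every B-production
Closure: [S' -> .S, S -> .aa, S -> .Ad, A -> .ac]


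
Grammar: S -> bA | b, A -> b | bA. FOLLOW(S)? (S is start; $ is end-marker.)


$ ∈ FOLLOW(S). For each A -> αBβ: add FIRST(β)\{ε} to FOLLOW(B); if β nullable, add FOLLOW(A).
FOLLOW(S) = {$}


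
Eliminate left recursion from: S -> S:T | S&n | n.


Left-recursive alternatives: S:T, S&n; non-recursive: n
Introduce S': S -> nS', S' -> :TS' | &nS' | ε


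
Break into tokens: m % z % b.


Scan left to right, longest-match per lexeme
Tokens: ID(m), OP(%), ID(z), OP(%), ID(b)


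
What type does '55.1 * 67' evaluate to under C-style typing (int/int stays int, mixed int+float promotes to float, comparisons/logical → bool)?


Operand types: float * int
Rule: mixed int/float promotes to float; int/int stays int
Result type: float


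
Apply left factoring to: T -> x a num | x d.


Common prefix: 'x'
Factored: T -> x T', T' -> a num | d


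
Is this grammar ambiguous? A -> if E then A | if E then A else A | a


dangling else: 'if E then if E then a else a' parses two ways
Ambiguous


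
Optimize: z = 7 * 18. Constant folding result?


7 * 18 = 126 at compile time
Optimized: z = 126


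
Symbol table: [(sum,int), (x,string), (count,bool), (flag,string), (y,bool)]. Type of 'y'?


Lookup 'y' → type bool


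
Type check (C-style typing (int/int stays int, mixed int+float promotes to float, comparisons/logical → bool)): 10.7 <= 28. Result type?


Operand types: float <= int
Rule: comparison yields bool
Result type: bool


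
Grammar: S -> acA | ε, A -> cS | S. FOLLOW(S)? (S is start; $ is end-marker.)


$ ∈ FOLLOW(S). For each A -> αBβ: add FIRST(β)\{ε} to FOLLOW(B); if β nullable, add FOLLOW(A).
FOLLOW(S) = {$}


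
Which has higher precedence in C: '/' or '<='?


'/' is multiplicative (level 10); '<=' is relational (level 7)
Higher level binds tighter
'/' has higher precedence than '<='


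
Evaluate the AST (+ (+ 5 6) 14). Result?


Evaluate inner: (+ 5 6) = 11
Evaluate root: (+ 11 14) = 25
Result: 25


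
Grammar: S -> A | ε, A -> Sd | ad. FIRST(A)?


Per alternative of A: FIRST(Sd) = {a, d}; FIRST(ad) = {a}
FIRST(A) = {a, d}


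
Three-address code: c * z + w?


Break into single-operator statements:
t1 = c * z
t2 = t1 + w


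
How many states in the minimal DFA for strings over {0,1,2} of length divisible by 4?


Track length mod 4: states 0..3, accept at 0
Minimal DFA: 4 states


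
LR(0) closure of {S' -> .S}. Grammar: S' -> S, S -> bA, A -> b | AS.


Start: S' -> .S
For each item with dot before a nonterminal B, add B -> .γ for every B-production
Closure: [S' -> .S, S -> .bA]


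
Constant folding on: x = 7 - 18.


7 - 18 = -11 at compile time
Optimized: x = -11


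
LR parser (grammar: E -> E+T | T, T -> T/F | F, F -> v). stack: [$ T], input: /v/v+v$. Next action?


shift '/' to continue T -> T/F
Action: shift


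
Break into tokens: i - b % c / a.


Scan left to right, longest-match per lexeme
Tokens: ID(i), OP(-), ID(b), OP(%), ID(c), OP(/), ID(a)


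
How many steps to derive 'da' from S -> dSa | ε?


Derivation: S => dSa => da
Steps: 2


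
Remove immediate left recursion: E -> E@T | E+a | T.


Left-recursive alternatives: E@T, E+a; non-recursive: T
Introduce E': E -> TE', E' -> @TE' | +aE' | ε


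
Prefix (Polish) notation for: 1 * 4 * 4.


left-to-right (same/higher precedence on left): tree is (* (* 1 4) 4)
Prefix: * * 1 4 4


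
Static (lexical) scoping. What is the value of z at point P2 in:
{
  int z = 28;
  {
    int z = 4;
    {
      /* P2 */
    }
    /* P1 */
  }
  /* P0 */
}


P2's block does not declare z; resolves to the enclosing declaration at depth 1
z = 4


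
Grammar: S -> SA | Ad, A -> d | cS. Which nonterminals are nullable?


A nonterminal is nullable iff some alternative derives ε (directly, or every symbol in it is nullable)
Nullable: {}


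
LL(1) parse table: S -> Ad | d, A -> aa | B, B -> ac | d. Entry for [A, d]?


For [A, d]: 'd' ∈ FIRST(B)
Entry: A -> B


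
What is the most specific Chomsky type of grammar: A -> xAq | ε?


Single nonterminal LHS, but x^n q^n is not regular
Classification: Type 2 (Context-Free)


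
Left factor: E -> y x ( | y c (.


Common prefix: 'y'
Factored: E -> y E', E' -> x ( | c (


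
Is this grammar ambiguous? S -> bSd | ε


balanced b^n…d^n: each string has a unique parse
Unambiguous


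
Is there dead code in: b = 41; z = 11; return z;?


b is assigned but never read
Dead: 'b = 41'


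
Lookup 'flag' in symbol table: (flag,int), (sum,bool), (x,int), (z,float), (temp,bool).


Lookup 'flag' → type int


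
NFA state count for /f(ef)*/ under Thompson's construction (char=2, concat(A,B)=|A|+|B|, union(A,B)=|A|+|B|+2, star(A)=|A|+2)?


Syntax tree has 3 char leaf(s), 0 union(s), 1 star(s)
chars contribute 3×2 = 6; each union adds +2; each star adds +2
Total: 6 + 0 + 2 = 8 states


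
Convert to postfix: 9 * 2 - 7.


Left to right (same or higher precedence on left)
Postfix: 9 2 * 7 -


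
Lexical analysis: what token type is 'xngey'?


Pattern: letter/underscore followed by alphanumerics, not a keyword
Type: IDENTIFIER


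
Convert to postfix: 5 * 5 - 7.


Left to right (same or higher precedence on left)
Postfix: 5 5 * 7 -


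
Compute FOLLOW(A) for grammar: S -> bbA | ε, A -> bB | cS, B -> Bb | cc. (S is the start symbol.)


$ ∈ FOLLOW(S). For each A -> αBβ: add FIRST(β)\{ε} to FOLLOW(B); if β nullable, add FOLLOW(A).
FOLLOW(A) = {$}


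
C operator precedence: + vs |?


'+' is additive (level 9); '|' is bitwise OR (level 3)
Higher level binds tighter
'+' has higher precedence than '|'


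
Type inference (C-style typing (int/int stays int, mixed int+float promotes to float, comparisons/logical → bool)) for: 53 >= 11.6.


Operand types: int >= float
Rule: comparison yields bool
Result type: bool


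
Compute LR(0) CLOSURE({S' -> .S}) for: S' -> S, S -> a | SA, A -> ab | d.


Start: S' -> .S
For each item with dot before a nonterminal B, add B -> .γ for every B-production
Closure: [S' -> .S, S -> .a, S -> .SA]


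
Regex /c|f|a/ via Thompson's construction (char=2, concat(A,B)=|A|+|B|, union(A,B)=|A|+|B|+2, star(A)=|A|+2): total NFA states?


Syntax tree has 3 char leaf(s), 2 union(s), 0 star(s)
chars contribute 3×2 = 6; each union adds +2; each star adds +2
Total: 6 + 4 + 0 = 10 states


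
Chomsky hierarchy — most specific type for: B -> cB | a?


Right-linear: every RHS is a terminal or a terminal followed by one nonterminal
Classification: Type 3 (Regular)


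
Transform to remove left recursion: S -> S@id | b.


Left-recursive alternatives: S@id; non-recursive: b
Introduce S': S -> bS', S' -> @idS' | ε


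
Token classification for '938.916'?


Pattern: digits with a decimal point
Type: FLOAT_LITERAL


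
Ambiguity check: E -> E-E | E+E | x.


'x-x+x' has two parse trees (no precedence encoded between - and +)
Ambiguous


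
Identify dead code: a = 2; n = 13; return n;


a is assigned but never read
Dead: 'a = 2'


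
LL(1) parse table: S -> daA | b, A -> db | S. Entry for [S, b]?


For [S, b]: 'b' ∈ FIRST(b)
Entry: S -> b


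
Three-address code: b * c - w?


Break into single-operator statements:
t1 = b * c
t2 = t1 - w


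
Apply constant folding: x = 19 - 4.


19 - 4 = 15 at compile time
Optimized: x = 15


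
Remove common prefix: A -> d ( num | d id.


Common prefix: 'd'
Factored: A -> d A', A' -> ( num | id


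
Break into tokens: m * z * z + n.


Scan left to right, longest-match per lexeme
Tokens: ID(m), OP(*), ID(z), OP(*), ID(z), OP(+), ID(n)


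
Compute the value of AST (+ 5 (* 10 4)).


Evaluate inner: (* 10 4) = 40
Evaluate root: (+ 5 40) = 45
Result: 45


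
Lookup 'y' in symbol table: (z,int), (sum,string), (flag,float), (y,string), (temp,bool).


Lookup 'y' → type string


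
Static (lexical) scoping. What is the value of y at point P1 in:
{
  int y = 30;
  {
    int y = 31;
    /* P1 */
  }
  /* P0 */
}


y declared in the same block as P1
y = 31


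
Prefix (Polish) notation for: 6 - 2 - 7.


left-to-right (same/higher precedence on left): tree is (- (- 6 2) 7)
Prefix: - - 6 2 7


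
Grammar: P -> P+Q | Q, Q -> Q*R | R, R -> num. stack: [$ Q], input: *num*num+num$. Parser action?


shift '*' to continue Q -> Q*R
Action: shift


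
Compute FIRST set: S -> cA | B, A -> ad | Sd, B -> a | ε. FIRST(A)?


Per alternative of A: FIRST(ad) = {a}; FIRST(Sd) = {a, c, d}
FIRST(A) = {a, c, d}


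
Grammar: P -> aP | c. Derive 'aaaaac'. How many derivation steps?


Derivation: P => aP => aaP => aaaP => aaaaP => aaaaaP => aaaaac
Steps: 6


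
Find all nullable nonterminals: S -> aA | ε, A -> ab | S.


A nonterminal is nullable iff some alternative derives ε (directly, or every symbol in it is nullable)
Nullable: {A, S}


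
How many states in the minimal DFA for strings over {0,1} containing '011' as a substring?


KMP-style automaton: 3 progress states + 1 absorbing accept = 4
Minimal DFA: 4 states


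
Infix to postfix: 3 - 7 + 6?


Left to right (same or higher precedence on left)
Postfix: 3 7 - 6 +


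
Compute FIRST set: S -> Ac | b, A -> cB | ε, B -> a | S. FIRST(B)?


Per alternative of B: FIRST(a) = {a}; FIRST(S) = {b, c}
FIRST(B) = {a, b, c}


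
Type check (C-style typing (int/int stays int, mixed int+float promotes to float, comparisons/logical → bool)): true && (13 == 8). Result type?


Operand types: bool && bool
Rule: logical operators take bool operands and yield bool
Result type: bool


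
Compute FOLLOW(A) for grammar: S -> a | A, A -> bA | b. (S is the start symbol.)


$ ∈ FOLLOW(S). For each A -> αBβ: add FIRST(β)\{ε} to FOLLOW(B); if β nullable, add FOLLOW(A).
FOLLOW(A) = {$}


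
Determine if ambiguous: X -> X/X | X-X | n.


'n/n-n' has two parse trees (no precedence encoded between / and -)
Ambiguous


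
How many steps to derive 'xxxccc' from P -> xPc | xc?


Derivation: P => xPc => xxPcc => xxxccc
Steps: 3


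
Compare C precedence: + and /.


'/' is multiplicative (level 10); '+' is additive (level 9)
Higher level binds tighter
'/' has higher precedence than '+'


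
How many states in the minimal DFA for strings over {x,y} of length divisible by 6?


Track length mod 6: states 0..5, accept at 0
Minimal DFA: 6 states


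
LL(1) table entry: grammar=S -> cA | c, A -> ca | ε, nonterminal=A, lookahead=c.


For [A, c]: 'c' ∈ FIRST(ca)
Entry: A -> ca


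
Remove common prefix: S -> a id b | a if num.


Common prefix: 'a'
Factored: S -> a S', S' -> id b | if num


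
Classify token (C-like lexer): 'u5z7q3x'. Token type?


Pattern: letter/underscore followed by alphanumerics, not a keyword
Type: IDENTIFIER


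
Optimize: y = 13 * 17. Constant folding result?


13 * 17 = 221 at compile time
Optimized: y = 221


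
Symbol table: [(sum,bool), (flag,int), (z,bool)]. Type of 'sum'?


Lookup 'sum' → type bool


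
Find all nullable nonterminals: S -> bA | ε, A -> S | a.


A nonterminal is nullable iff some alternative derives ε (directly, or every symbol in it is nullable)
Nullable: {A, S}


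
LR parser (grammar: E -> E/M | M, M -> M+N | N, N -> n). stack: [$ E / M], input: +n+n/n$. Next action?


'+' can extend M; shift to build M -> M+N
Action: shift


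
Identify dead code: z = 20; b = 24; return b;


z is assigned but never read
Dead: 'z = 20'


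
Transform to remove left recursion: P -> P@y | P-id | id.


Left-recursive alternatives: P@y, P-id; non-recursive: id
Introduce P': P -> idP', P' -> @yP' | -idP' | ε


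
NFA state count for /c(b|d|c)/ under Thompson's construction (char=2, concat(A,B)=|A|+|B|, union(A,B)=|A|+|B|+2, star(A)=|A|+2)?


Syntax tree has 4 char leaf(s), 2 union(s), 0 star(s)
chars contribute 4×2 = 8; each union adds +2; each star adds +2
Total: 8 + 4 + 0 = 12 states


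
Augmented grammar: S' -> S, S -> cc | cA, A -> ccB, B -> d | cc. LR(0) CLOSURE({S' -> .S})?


Start: S' -> .S
For each item with dot before a nonterminal B, add B -> .γ for every B-production
Closure: [S' -> .S, S -> .cc, S -> .cA]


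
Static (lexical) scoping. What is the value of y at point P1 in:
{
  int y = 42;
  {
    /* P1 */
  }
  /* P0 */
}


P1's block does not declare y; resolves to the enclosing declaration at depth 0
y = 42


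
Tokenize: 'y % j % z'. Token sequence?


Scan left to right, longest-match per lexeme
Tokens: ID(y), OP(%), ID(j), OP(%), ID(z)


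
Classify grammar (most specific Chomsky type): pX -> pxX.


LHS has context (more than one symbol) and |LHS| ≤ |RHS|
Classification: Type 1 (Context-Sensitive)


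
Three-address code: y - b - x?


Break into single-operator statements:
t1 = y - b
t2 = t1 - x


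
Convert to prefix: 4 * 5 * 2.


left-to-right (same/higher precedence on left): tree is (* (* 4 5) 2)
Prefix: * * 4 5 2


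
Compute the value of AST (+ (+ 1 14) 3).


Evaluate inner: (+ 1 14) = 15
Evaluate root: (+ 15 3) = 18
Result: 18


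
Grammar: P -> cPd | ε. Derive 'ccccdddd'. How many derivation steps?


Derivation: P => cPd => ccPdd => cccPddd => ccccPdddd => ccccdddd
Steps: 5


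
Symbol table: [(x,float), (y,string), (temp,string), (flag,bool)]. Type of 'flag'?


Lookup 'flag' → type bool


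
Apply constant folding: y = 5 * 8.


5 * 8 = 40 at compile time
Optimized: y = 40


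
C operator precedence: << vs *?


'*' is multiplicative (level 10); '<<' is shift (level 8)
Higher level binds tighter
'*' has higher precedence than '<<'


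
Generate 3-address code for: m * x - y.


Break into single-operator statements:
t1 = m * x
t2 = t1 - y


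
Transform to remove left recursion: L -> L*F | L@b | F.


Left-recursive alternatives: L*F, L@b; non-recursive: F
Introduce L': L -> FL', L' -> *FL' | @bL' | ε


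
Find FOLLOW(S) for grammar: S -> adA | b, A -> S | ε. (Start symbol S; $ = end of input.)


$ ∈ FOLLOW(S). For each A -> αBβ: add FIRST(β)\{ε} to FOLLOW(B); if β nullable, add FOLLOW(A).
FOLLOW(S) = {$}


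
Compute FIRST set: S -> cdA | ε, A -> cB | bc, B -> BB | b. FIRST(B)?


Per alternative of B: FIRST(BB) = {b}; FIRST(b) = {b}
FIRST(B) = {b}


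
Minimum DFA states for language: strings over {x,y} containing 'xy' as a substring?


KMP-style automaton: 2 progress states + 1 absorbing accept = 3
Minimal DFA: 3 states


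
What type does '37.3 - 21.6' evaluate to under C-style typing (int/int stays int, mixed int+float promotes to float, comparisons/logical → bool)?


Operand types: float - float
Rule: mixed int/float promotes to float; int/int stays int
Result type: float


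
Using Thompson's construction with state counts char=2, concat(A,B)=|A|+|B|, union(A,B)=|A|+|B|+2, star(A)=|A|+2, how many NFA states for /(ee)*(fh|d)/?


Syntax tree has 5 char leaf(s), 1 union(s), 1 star(s)
chars contribute 5×2 = 10; each union adds +2; each star adds +2
Total: 10 + 2 + 2 = 14 states


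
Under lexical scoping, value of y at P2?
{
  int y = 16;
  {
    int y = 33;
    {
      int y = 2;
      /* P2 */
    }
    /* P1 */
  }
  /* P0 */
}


y declared in the same block as P2
y = 2


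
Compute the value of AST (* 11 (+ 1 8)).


Evaluate inner: (+ 1 8) = 9
Evaluate root: (* 11 9) = 99
Result: 99


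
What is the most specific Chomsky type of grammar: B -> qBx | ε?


Single nonterminal LHS, but q^n x^n is not regular
Classification: Type 2 (Context-Free)


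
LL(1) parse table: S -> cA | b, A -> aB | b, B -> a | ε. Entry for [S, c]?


For [S, c]: 'c' ∈ FIRST(cA)
Entry: S -> cA


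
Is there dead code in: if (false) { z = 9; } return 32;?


condition is constant false, so the whole block is unreachable
Dead: 'if (false) { z = 9; }'


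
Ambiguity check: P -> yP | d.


right-linear, alternatives start with distinct terminals 'y' vs 'd': unique leftmost derivation
Unambiguous


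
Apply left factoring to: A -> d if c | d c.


Common prefix: 'd'
Factored: A -> d A', A' -> if c | c


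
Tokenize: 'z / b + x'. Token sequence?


Scan left to right, longest-match per lexeme
Tokens: ID(z), OP(/), ID(b), OP(+), ID(x)


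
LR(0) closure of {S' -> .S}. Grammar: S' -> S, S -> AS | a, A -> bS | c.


Start: S' -> .S
For each item with dot before a nonterminal B, add B -> .γ for every B-production
Closure: [S' -> .S, S -> .AS, S -> .a, A -> .bS, A -> .c]


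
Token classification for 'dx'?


Pattern: letter/underscore followed by alphanumerics, not a keyword
Type: IDENTIFIER


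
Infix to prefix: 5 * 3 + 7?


left-to-right (same/higher precedence on left): tree is (+ (* 5 3) 7)
Prefix: + * 5 3 7


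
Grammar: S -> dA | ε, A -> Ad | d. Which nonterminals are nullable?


A nonterminal is nullable iff some alternative derives ε (directly, or every symbol in it is nullable)
Nullable: {S}


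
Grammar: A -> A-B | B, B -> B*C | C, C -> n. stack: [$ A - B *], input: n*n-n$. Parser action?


no handle; shift 'n'
Action: shift


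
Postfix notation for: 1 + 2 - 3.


Left to right (same or higher precedence on left)
Postfix: 1 2 + 3 -


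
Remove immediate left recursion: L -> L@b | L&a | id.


Left-recursive alternatives: L@b, L&a; non-recursive: id
Introduce L': L -> idL', L' -> @bL' | &aL' | ε


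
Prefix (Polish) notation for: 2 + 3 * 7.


'*' binds tighter: tree is (+ 2 (* 3 7))
Prefix: + 2 * 3 7


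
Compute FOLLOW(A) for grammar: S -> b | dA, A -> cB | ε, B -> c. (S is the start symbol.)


$ ∈ FOLLOW(S). For each A -> αBβ: add FIRST(β)\{ε} to FOLLOW(B); if β nullable, add FOLLOW(A).
FOLLOW(A) = {$}


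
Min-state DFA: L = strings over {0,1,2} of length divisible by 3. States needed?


Track length mod 3: states 0..2, accept at 0
Minimal DFA: 3 states


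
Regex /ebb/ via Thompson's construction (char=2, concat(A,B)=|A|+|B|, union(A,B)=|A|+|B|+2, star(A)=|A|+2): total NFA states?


Syntax tree has 3 char leaf(s), 0 union(s), 0 star(s)
chars contribute 3×2 = 6; each union adds +2; each star adds +2
Total: 6 + 0 + 0 = 6 states


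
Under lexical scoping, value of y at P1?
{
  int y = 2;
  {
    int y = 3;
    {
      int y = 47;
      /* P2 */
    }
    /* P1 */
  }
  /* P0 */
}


y declared in the same block as P1
y = 3


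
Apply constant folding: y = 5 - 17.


5 - 17 = -12 at compile time
Optimized: y = -12


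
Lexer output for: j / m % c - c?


Scan left to right, longest-match per lexeme
Tokens: ID(j), OP(/), ID(m), OP(%), ID(c), OP(-), ID(c)


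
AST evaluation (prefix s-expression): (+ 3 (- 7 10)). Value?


Evaluate inner: (- 7 10) = -3
Evaluate root: (+ 3 -3) = 0
Result: 0


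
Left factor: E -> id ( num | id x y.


Common prefix: 'id'
Factored: E -> id E', E' -> ( num | x y


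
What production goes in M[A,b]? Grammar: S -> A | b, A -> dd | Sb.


For [A, b]: 'b' ∈ FIRST(Sb)
Entry: A -> Sb


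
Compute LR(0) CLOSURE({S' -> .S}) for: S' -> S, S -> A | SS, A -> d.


Start: S' -> .S
For each item with dot before a nonterminal B, add B -> .γ for every B-production
Closure: [S' -> .S, S -> .A, S -> .SS, A -> .d]


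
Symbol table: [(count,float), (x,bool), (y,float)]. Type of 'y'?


Lookup 'y' → type float


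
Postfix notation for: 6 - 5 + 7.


Left to right (same or higher precedence on left)
Postfix: 6 5 - 7 +


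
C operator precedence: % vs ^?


'%' is multiplicative (level 10); '^' is bitwise XOR (level 4)
Higher level binds tighter
'%' has higher precedence than '^'


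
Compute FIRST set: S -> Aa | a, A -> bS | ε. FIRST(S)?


Per alternative of S: FIRST(Aa) = {a, b}; FIRST(a) = {a}
FIRST(S) = {a, b}


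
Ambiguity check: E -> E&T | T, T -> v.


precedence layered via separate nonterminal T: deterministic
Unambiguous


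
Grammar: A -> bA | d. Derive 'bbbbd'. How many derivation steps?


Derivation: A => bA => bbA => bbbA => bbbbA => bbbbd
Steps: 5


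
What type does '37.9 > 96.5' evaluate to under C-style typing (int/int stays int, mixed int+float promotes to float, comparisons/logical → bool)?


Operand types: float > float
Rule: comparison yields bool
Result type: bool


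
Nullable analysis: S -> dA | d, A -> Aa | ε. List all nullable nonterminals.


A nonterminal is nullable iff some alternative derives ε (directly, or every symbol in it is nullable)
Nullable: {A}


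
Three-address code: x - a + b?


Break into single-operator statements:
t1 = x - a
t2 = t1 + b


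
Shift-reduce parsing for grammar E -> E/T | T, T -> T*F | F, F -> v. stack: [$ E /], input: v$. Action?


no handle ('E/' is not any RHS); shift 'v'
Action: shift


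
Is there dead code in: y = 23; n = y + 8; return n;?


y is read by n's definition; n is returned
No dead code


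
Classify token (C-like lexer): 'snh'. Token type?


Pattern: letter/underscore followed by alphanumerics, not a keyword
Type: IDENTIFIER


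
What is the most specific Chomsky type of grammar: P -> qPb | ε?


Single nonterminal LHS, but q^n b^n is not regular
Classification: Type 2 (Context-Free)


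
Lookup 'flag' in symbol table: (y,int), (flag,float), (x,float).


Lookup 'flag' → type float


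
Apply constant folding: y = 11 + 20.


11 + 20 = 31 at compile time
Optimized: y = 31


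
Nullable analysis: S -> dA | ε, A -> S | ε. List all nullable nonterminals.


A nonterminal is nullable iff some alternative derives ε (directly, or every symbol in it is nullable)
Nullable: {A, S}


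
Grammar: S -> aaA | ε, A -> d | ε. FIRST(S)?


Per alternative of S: FIRST(aaA) = {a}; FIRST(ε) = {ε}
FIRST(S) = {a, ε}


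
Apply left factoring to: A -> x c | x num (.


Common prefix: 'x'
Factored: A -> x A', A' -> c | num (


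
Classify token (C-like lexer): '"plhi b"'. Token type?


Pattern: double-quoted sequence
Type: STRING_LITERAL


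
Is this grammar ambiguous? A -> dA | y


right-linear, alternatives start with distinct terminals 'd' vs 'y': unique leftmost derivation
Unambiguous


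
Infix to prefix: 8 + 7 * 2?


'*' binds tighter: tree is (+ 8 (* 7 2))
Prefix: + 8 * 7 2


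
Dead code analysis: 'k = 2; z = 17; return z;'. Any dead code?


k is assigned but never read
Dead: 'k = 2'


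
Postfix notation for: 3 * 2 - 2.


Left to right (same or higher precedence on left)
Postfix: 3 2 * 2 -


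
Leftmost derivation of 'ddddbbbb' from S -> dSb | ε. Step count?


Derivation: S => dSb => ddSbb => dddSbbb => ddddSbbbb => ddddbbbb
Steps: 5


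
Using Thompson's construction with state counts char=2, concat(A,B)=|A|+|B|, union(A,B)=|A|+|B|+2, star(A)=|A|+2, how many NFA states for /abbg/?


Syntax tree has 4 char leaf(s), 0 union(s), 0 star(s)
chars contribute 4×2 = 8; each union adds +2; each star adds +2
Total: 8 + 0 + 0 = 8 states


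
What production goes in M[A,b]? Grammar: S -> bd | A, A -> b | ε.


For [A, b]: 'b' ∈ FIRST(b)
Entry: A -> b


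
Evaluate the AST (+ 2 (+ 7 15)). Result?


Evaluate inner: (+ 7 15) = 22
Evaluate root: (+ 2 22) = 24
Result: 24


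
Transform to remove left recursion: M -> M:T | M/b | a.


Left-recursive alternatives: M:T, M/b; non-recursive: a
Introduce M': M -> aM', M' -> :TM' | /bM' | ε


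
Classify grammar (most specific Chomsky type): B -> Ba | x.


Left-linear: every RHS is a terminal or one nonterminal followed by a terminal
Classification: Type 3 (Regular)


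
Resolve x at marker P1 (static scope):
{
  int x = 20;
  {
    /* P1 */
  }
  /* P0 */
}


P1's block does not declare x; resolves to the enclosing declaration at depth 0
x = 20


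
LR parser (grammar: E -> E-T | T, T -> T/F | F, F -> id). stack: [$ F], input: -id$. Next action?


'F' (not preceded by T/) is the handle for T -> F
Action: reduce (T -> F)


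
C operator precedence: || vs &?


'&' is bitwise AND (level 5); '||' is logical OR (level 1)
Higher level binds tighter
'&' has higher precedence than '||'


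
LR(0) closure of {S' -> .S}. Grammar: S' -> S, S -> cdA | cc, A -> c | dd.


Start: S' -> .S
For each item with dot before a nonterminal B, add B -> .γ for every B-production
Closure: [S' -> .S, S -> .cdA, S -> .cc]


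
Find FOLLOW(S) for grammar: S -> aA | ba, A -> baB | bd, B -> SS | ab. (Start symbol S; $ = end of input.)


$ ∈ FOLLOW(S). For each A -> αBβ: add FIRST(β)\{ε} to FOLLOW(B); if β nullable, add FOLLOW(A).
FOLLOW(S) = {$, a, b}


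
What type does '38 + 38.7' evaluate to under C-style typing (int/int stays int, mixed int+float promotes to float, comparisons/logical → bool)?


Operand types: int + float
Rule: mixed int/float promotes to float; int/int stays int
Result type: float


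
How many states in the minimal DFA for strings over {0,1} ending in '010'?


Track the longest suffix of input matching a prefix of '010': 4 classes (prefixes of length 0..3)
Minimal DFA: 4 states


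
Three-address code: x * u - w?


Break into single-operator statements:
t1 = x * u
t2 = t1 - w


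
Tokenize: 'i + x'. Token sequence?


Scan left to right, longest-match per lexeme
Tokens: ID(i), OP(+), ID(x)


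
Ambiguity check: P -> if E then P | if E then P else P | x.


dangling else: 'if E then if E then x else x' parses two ways
Ambiguous


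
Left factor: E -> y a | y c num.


Common prefix: 'y'
Factored: E -> y E', E' -> a | c num


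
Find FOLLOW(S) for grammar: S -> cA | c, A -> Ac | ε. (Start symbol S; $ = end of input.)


$ ∈ FOLLOW(S). For each A -> αBβ: add FIRST(β)\{ε} to FOLLOW(B); if β nullable, add FOLLOW(A).
FOLLOW(S) = {$}


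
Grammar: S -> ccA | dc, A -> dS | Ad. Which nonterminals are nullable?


A nonterminal is nullable iff some alternative derives ε (directly, or every symbol in it is nullable)
Nullable: {}


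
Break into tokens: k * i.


Scan left to right, longest-match per lexeme
Tokens: ID(k), OP(*), ID(i)


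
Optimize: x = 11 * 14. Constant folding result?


11 * 14 = 154 at compile time
Optimized: x = 154


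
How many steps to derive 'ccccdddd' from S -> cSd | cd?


Derivation: S => cSd => ccSdd => cccSddd => ccccdddd
Steps: 4


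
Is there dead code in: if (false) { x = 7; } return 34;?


condition is constant false, so the whole block is unreachable
Dead: 'if (false) { x = 7; }'


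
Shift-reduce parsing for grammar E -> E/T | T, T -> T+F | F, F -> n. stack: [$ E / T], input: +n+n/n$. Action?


'+' can extend T; shift to build T -> T+F
Action: shift


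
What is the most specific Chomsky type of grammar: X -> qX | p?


Right-linear: every RHS is a terminal or a terminal followed by one nonterminal
Classification: Type 3 (Regular)


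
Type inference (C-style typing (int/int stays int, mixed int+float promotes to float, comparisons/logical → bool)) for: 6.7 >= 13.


Operand types: float >= int
Rule: comparison yields bool
Result type: bool


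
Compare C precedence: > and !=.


'>' is relational (level 7); '!=' is equality (level 6)
Higher level binds tighter
'>' has higher precedence than '!='


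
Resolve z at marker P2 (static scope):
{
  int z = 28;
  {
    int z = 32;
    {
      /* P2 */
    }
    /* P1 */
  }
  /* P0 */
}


P2's block does not declare z; resolves to the enclosing declaration at depth 1
z = 32


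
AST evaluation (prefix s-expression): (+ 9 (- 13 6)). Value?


Evaluate inner: (- 13 6) = 7
Evaluate root: (+ 9 7) = 16
Result: 16


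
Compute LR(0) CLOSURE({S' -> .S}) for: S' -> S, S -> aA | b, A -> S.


Start: S' -> .S
For each item with dot before a nonterminal B, add B -> .γ for every B-production
Closure: [S' -> .S, S -> .aA, S -> .b]


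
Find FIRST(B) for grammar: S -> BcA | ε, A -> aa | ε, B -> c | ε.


Per alternative of B: FIRST(c) = {c}; FIRST(ε) = {ε}
FIRST(B) = {c, ε}


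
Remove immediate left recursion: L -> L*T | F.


Left-recursive alternatives: L*T; non-recursive: F
Introduce L': L -> FL', L' -> *TL' | ε


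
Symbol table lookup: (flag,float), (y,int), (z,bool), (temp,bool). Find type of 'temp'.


Lookup 'temp' → type bool


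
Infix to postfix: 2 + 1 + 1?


Left to right (same or higher precedence on left)
Postfix: 2 1 + 1 +


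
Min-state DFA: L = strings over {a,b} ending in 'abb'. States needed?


Track the longest suffix of input matching a prefix of 'abb': 4 classes (prefixes of length 0..3)
Minimal DFA: 4 states


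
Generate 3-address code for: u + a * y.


Break into single-operator statements:
t1 = a * y
t2 = u + t1


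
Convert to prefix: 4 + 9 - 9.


left-to-right (same/higher precedence on left): tree is (- (+ 4 9) 9)
Prefix: - + 4 9 9


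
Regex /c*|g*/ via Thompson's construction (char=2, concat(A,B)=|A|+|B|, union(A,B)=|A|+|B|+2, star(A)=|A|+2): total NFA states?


Syntax tree has 2 char leaf(s), 1 union(s), 2 star(s)
chars contribute 2×2 = 4; each union adds +2; each star adds +2
Total: 4 + 2 + 4 = 10 states


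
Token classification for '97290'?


Pattern: digits only
Type: INTEGER_LITERAL


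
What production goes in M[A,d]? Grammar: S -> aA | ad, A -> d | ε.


For [A, d]: 'd' ∈ FIRST(d)
Entry: A -> d


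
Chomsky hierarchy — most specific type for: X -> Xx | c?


Left-linear: every RHS is a terminal or one nonterminal followed by a terminal
Classification: Type 3 (Regular)


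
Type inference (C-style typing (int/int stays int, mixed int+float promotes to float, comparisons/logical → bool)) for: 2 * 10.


Operand types: int * int
Rule: mixed int/float promotes to float; int/int stays int
Result type: int


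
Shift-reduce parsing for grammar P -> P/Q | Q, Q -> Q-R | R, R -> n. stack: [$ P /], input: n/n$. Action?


no handle ('P/' is not any RHS); shift 'n'
Action: shift


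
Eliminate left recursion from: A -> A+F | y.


Left-recursive alternatives: A+F; non-recursive: y
Introduce A': A -> yA', A' -> +FA' | ε


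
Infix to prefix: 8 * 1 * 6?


left-to-right (same/higher precedence on left): tree is (* (* 8 1) 6)
Prefix: * * 8 1 6


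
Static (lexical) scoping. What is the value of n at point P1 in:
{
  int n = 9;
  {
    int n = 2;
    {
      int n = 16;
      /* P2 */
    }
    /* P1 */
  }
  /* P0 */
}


n declared in the same block as P1
n = 2


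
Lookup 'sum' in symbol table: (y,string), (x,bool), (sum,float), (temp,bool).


Lookup 'sum' → type float


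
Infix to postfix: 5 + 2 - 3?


Left to right (same or higher precedence on left)
Postfix: 5 2 + 3 -


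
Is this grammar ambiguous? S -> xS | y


right-linear, alternatives start with distinct terminals 'x' vs 'y': unique leftmost derivation
Unambiguous


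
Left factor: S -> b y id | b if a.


Common prefix: 'b'
Factored: S -> b S', S' -> y id | if a


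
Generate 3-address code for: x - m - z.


Break into single-operator statements:
t1 = x - m
t2 = t1 - z


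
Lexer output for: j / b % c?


Scan left to right, longest-match per lexeme
Tokens: ID(j), OP(/), ID(b), OP(%), ID(c)


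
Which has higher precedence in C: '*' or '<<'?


'*' is multiplicative (level 10); '<<' is shift (level 8)
Higher level binds tighter
'*' has higher precedence than '<<'


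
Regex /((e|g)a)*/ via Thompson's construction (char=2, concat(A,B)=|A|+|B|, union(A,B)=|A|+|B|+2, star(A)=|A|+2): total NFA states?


Syntax tree has 3 char leaf(s), 1 union(s), 1 star(s)
chars contribute 3×2 = 6; each union adds +2; each star adds +2
Total: 6 + 2 + 2 = 10 states


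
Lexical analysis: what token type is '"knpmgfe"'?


Pattern: double-quoted sequence
Type: STRING_LITERAL


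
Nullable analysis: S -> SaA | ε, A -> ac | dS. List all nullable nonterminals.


A nonterminal is nullable iff some alternative derives ε (directly, or every symbol in it is nullable)
Nullable: {S}


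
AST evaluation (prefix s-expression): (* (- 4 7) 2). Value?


Evaluate inner: (- 4 7) = -3
Evaluate root: (* -3 2) = -6
Result: -6
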